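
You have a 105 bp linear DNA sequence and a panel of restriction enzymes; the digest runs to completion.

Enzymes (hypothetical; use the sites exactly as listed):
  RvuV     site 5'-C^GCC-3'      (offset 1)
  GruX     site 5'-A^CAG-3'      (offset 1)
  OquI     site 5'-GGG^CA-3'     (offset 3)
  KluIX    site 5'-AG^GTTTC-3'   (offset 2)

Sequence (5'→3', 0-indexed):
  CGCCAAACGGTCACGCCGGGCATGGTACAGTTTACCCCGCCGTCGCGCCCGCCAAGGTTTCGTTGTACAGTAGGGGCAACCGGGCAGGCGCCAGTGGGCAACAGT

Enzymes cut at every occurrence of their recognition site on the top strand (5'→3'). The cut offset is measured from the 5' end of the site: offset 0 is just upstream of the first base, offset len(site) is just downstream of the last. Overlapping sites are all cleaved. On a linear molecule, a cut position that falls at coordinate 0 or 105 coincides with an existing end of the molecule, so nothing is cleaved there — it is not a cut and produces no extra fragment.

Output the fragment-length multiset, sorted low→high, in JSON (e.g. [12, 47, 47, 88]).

Per-enzyme occurrences:
  RvuV CGCC/1: at [0, 13, 37, 45, 49, 88] ⇒ [1, 14, 38, 46, 50, 89]
  GruX ACAG/1: at [26, 66, 100] ⇒ [27, 67, 101]
  OquI GGGCA/3: at [17, 73, 81, 95] ⇒ [20, 76, 84, 98]
  KluIX AGGTTTC/2: at [54] ⇒ [56]

All cut coordinates (distinct, sorted): [1, 14, 20, 27, 38, 46, 50, 56, 67, 76, 84, 89, 98, 101]

Fragments:
  [0,1): 1 bp
  [1,14): 13 bp
  [14,20): 6 bp
  [20,27): 7 bp
  [27,38): 11 bp
  [38,46): 8 bp
  [46,50): 4 bp
  [50,56): 6 bp
  [56,67): 11 bp
  [67,76): 9 bp
  [76,84): 8 bp
  [84,89): 5 bp
  [89,98): 9 bp
  [98,101): 3 bp
  [101,105): 4 bp

[1,3,4,4,5,6,6,7,8,8,9,9,11,11,13]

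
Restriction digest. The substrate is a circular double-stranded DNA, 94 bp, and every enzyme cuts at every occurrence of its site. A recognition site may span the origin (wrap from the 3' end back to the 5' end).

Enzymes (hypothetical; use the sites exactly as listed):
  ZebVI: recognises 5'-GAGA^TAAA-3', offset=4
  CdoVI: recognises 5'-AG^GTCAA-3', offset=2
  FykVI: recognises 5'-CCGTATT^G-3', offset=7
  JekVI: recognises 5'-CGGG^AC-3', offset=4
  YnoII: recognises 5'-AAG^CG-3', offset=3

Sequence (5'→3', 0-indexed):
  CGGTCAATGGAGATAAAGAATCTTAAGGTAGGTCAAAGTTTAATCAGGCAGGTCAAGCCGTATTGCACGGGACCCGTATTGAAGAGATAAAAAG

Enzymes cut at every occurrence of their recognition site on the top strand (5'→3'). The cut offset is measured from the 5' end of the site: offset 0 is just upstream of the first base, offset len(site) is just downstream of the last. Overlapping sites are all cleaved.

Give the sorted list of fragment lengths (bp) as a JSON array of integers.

[7,7,7,9,13,13,18,20]

Scan for sites:
  ZebVI GAGATAAA/4: at [9, 83] ⇒ [13, 87]
  CdoVI AGGTCAA/2: at [29, 49] ⇒ [31, 51]
  FykVI CCGTATTG/7: at [57, 73] ⇒ [64, 80]
  JekVI CGGGAC/4: at [67] ⇒ [71]
  YnoII AAGCG/3: at [91] ⇒ [0]

Pooled cuts: [0, 13, 31, 51, 64, 71, 80, 87]

Fragments:
  0→13: 13 bp
  13→31: 18 bp
  31→51: 20 bp
  51→64: 13 bp
  64→71: 7 bp
  71→80: 9 bp
  80→87: 7 bp
  87→0 (wrap): 94-87+0 = 7 bp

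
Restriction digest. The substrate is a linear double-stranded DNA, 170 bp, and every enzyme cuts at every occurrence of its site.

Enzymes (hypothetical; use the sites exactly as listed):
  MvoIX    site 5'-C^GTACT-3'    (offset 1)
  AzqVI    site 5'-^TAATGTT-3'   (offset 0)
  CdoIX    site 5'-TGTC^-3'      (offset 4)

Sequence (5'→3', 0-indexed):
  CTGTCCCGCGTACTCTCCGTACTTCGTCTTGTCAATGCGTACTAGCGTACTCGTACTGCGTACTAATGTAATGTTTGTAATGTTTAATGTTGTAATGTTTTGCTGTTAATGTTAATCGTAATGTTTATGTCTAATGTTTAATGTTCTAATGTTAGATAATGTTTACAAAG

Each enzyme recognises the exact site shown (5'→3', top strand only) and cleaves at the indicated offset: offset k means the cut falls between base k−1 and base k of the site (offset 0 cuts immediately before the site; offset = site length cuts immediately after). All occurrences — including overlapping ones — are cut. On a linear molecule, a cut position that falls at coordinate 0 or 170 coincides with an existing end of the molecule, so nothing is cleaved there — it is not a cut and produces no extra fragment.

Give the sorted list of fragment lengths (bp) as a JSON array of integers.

[4,5,5,6,7,7,7,8,8,8,9,9,9,10,12,13,14,14,15]

Per-enzyme occurrences:
  MvoIX (CGTACT, off=1): starts [8, 17, 37, 45, 51, 58] → cuts [9, 18, 38, 46, 52, 59]
  AzqVI (TAATGTT, off=0): starts [68, 77, 84, 92, 106, 118, 131, 138, 146, 156] → cuts [68, 77, 84, 92, 106, 118, 131, 138, 146, 156]
  CdoIX (TGTC, off=4): starts [1, 29, 127] → cuts [5, 33, 131]

All cut coordinates (distinct, sorted): [5, 9, 18, 33, 38, 46, 52, 59, 68, 77, 84, 92, 106, 118, 131, 138, 146, 156]

Fragment lengths:
  [0,5): 5 bp
  [5,9): 4 bp
  [9,18): 9 bp
  [18,33): 15 bp
  [33,38): 5 bp
  [38,46): 8 bp
  [46,52): 6 bp
  [52,59): 7 bp
  [59,68): 9 bp
  [68,77): 9 bp
  [77,84): 7 bp
  [84,92): 8 bp
  [92,106): 14 bp
  [106,118): 12 bp
  [118,131): 13 bp
  [131,138): 7 bp
  [138,146): 8 bp
  [146,156): 10 bp
  [156,170): 14 bp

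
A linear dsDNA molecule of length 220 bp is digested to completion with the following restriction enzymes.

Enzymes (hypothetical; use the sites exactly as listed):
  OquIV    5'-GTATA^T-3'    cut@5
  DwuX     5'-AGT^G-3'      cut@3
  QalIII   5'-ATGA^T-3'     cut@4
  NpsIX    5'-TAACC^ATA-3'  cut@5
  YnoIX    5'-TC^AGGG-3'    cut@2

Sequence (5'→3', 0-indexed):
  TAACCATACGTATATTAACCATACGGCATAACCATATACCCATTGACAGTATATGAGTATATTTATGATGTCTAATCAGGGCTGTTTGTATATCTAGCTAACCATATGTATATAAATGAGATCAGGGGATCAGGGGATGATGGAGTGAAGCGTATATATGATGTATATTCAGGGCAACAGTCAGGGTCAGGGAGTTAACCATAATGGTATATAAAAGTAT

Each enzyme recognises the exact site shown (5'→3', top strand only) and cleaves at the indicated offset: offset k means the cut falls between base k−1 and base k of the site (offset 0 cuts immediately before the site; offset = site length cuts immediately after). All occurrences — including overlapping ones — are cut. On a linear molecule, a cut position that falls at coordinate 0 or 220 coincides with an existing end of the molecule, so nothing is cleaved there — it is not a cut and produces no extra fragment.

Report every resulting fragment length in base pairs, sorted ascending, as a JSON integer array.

[3,5,5,6,6,6,6,7,8,8,9,9,9,9,9,10,11,11,11,12,12,13,15,20]

Site scan:
  OquIV (GTATAT, off=5): starts [9, 48, 56, 87, 107, 151, 162, 206] → cuts [14, 53, 61, 92, 112, 156, 167, 211]
  DwuX (AGTG, off=3): starts [143] → cuts [146]
  QalIII (ATGAT, off=4): starts [64, 136, 157] → cuts [68, 140, 161]
  NpsIX (TAACCATA, off=5): starts [0, 15, 28, 98, 195] → cuts [5, 20, 33, 103, 200]
  YnoIX (TCAGGG, off=2): starts [75, 121, 129, 168, 180, 186] → cuts [77, 123, 131, 170, 182, 188]

Pooled cuts: [5, 14, 20, 33, 53, 61, 68, 77, 92, 103, 112, 123, 131, 140, 146, 156, 161, 167, 170, 182, 188, 200, 211]

Fragments:
  [0,5): 5 bp
  [5,14): 9 bp
  [14,20): 6 bp
  [20,33): 13 bp
  [33,53): 20 bp
  [53,61): 8 bp
  [61,68): 7 bp
  [68,77): 9 bp
  [77,92): 15 bp
  [92,103): 11 bp
  [103,112): 9 bp
  [112,123): 11 bp
  [123,131): 8 bp
  [131,140): 9 bp
  [140,146): 6 bp
  [146,156): 10 bp
  [156,161): 5 bp
  [161,167): 6 bp
  [167,170): 3 bp
  [170,182): 12 bp
  [182,188): 6 bp
  [188,200): 12 bp
  [200,211): 11 bp
  [211,220): 9 bp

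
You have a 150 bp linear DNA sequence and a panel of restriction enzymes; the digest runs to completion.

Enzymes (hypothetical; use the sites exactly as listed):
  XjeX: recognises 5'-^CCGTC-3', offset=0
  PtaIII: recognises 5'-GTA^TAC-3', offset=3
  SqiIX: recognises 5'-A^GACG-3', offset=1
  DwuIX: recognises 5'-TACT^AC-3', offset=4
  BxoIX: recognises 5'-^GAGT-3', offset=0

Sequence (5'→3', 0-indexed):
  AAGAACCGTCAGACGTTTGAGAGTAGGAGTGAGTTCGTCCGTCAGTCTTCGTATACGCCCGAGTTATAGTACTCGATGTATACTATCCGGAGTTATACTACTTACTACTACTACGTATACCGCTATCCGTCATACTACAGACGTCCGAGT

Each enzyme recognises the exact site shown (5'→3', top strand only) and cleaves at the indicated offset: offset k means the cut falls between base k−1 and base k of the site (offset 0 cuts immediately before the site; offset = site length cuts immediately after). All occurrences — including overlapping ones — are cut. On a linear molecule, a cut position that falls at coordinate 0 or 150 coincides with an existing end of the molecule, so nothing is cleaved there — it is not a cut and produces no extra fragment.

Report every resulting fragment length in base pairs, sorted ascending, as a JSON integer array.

Site scan:
  XjeX CCGTC/0: at [5, 38, 126] ⇒ [5, 38, 126]
  PtaIII GTATAC/3: at [50, 77, 114] ⇒ [53, 80, 117]
  SqiIX AGACG/1: at [10, 138] ⇒ [11, 139]
  DwuIX TACTAC/4: at [95, 102, 105, 108, 132] ⇒ [99, 106, 109, 112, 136]
  BxoIX GAGT/0: at [20, 26, 30, 60, 89, 146] ⇒ [20, 26, 30, 60, 89, 146]

All cut coordinates (distinct, sorted): [5, 11, 20, 26, 30, 38, 53, 60, 80, 89, 99, 106, 109, 112, 117, 126, 136, 139, 146]

Fragments:
  [0,5): 5 bp
  [5,11): 6 bp
  [11,20): 9 bp
  [20,26): 6 bp
  [26,30): 4 bp
  [30,38): 8 bp
  [38,53): 15 bp
  [53,60): 7 bp
  [60,80): 20 bp
  [80,89): 9 bp
  [89,99): 10 bp
  [99,106): 7 bp
  [106,109): 3 bp
  [109,112): 3 bp
  [112,117): 5 bp
  [117,126): 9 bp
  [126,136): 10 bp
  [136,139): 3 bp
  [139,146): 7 bp
  [146,150): 4 bp

[3,3,3,4,4,5,5,6,6,7,7,7,8,9,9,9,10,10,15,20]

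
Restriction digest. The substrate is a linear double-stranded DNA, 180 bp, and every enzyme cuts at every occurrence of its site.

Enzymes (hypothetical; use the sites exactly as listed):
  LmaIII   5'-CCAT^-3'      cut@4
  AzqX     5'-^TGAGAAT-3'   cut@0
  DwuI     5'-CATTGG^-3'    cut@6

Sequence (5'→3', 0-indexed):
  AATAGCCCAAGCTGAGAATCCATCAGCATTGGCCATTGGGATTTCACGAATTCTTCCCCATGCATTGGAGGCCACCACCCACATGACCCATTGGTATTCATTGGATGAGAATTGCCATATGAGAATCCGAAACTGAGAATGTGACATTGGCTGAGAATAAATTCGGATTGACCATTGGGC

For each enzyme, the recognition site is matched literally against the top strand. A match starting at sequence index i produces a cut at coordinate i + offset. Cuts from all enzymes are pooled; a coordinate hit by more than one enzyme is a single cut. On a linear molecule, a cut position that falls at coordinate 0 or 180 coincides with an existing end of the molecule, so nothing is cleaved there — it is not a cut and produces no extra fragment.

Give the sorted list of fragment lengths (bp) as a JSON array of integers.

Per-enzyme occurrences:
  LmaIII (CCAT, off=4): starts [19, 32, 57, 87, 114, 171] → cuts [23, 36, 61, 91, 118, 175]
  AzqX (TGAGAAT, off=0): starts [12, 105, 119, 133, 151] → cuts [12, 105, 119, 133, 151]
  DwuI (CATTGG, off=6): starts [26, 33, 62, 88, 98, 144, 172] → cuts [32, 39, 68, 94, 104, 150, 178]

All cut coordinates (distinct, sorted): [12, 23, 32, 36, 39, 61, 68, 91, 94, 104, 105, 118, 119, 133, 150, 151, 175, 178]

Fragment lengths:
  [0,12): 12 bp
  [12,23): 11 bp
  [23,32): 9 bp
  [32,36): 4 bp
  [36,39): 3 bp
  [39,61): 22 bp
  [61,68): 7 bp
  [68,91): 23 bp
  [91,94): 3 bp
  [94,104): 10 bp
  [104,105): 1 bp
  [105,118): 13 bp
  [118,119): 1 bp
  [119,133): 14 bp
  [133,150): 17 bp
  [150,151): 1 bp
  [151,175): 24 bp
  [175,178): 3 bp
  [178,180): 2 bp

[1,1,1,2,3,3,3,4,7,9,10,11,12,13,14,17,22,23,24]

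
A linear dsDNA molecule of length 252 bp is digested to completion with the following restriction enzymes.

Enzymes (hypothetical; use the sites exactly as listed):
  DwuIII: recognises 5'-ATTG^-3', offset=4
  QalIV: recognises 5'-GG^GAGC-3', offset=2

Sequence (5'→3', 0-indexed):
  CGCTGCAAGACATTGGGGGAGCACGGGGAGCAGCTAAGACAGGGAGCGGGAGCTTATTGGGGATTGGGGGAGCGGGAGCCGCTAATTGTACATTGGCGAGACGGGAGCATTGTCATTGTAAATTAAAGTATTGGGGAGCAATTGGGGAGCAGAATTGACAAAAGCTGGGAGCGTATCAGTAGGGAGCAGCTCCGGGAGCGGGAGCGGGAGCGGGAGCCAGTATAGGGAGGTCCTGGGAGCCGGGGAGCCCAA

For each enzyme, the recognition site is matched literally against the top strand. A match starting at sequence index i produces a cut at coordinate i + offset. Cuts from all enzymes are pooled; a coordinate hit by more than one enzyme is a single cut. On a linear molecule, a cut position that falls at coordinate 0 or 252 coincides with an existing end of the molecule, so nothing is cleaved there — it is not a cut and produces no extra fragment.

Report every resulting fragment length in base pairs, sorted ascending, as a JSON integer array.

[2,2,3,3,6,6,6,6,6,6,7,7,8,8,8,9,9,9,10,11,11,12,13,15,15,15,16,23]

Site scan:
  DwuIII ATTG/4: at [11, 55, 62, 84, 91, 108, 114, 129, 140, 153] ⇒ [15, 59, 66, 88, 95, 112, 118, 133, 144, 157]
  QalIV GGGAGC/2: at [16, 25, 41, 47, 67, 73, 102, 133, 144, 166, 181, 193, 199, 205, 211, 234, 242] ⇒ [18, 27, 43, 49, 69, 75, 104, 135, 146, 168, 183, 195, 201, 207, 213, 236, 244]

All cut coordinates (distinct, sorted): [15, 18, 27, 43, 49, 59, 66, 69, 75, 88, 95, 104, 112, 118, 133, 135, 144, 146, 157, 168, 183, 195, 201, 207, 213, 236, 244]

Fragment lengths:
  [0,15): 15 bp
  [15,18): 3 bp
  [18,27): 9 bp
  [27,43): 16 bp
  [43,49): 6 bp
  [49,59): 10 bp
  [59,66): 7 bp
  [66,69): 3 bp
  [69,75): 6 bp
  [75,88): 13 bp
  [88,95): 7 bp
  [95,104): 9 bp
  [104,112): 8 bp
  [112,118): 6 bp
  [118,133): 15 bp
  [133,135): 2 bp
  [135,144): 9 bp
  [144,146): 2 bp
  [146,157): 11 bp
  [157,168): 11 bp
  [168,183): 15 bp
  [183,195): 12 bp
  [195,201): 6 bp
  [201,207): 6 bp
  [207,213): 6 bp
  [213,236): 23 bp
  [236,244): 8 bp
  [244,252): 8 bp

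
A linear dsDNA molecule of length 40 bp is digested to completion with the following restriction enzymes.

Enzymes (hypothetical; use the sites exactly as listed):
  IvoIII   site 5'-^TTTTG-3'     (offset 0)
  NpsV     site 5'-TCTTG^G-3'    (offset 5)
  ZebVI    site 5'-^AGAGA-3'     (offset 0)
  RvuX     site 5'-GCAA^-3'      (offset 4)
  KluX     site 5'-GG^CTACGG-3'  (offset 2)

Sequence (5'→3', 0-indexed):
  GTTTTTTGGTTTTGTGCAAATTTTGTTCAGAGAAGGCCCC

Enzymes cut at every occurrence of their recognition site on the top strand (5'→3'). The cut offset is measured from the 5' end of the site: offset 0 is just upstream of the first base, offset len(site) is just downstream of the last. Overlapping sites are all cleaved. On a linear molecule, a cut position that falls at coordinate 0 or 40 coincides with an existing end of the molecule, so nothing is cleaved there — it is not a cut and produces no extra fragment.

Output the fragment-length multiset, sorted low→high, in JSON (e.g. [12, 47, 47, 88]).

[1,3,6,8,10,12]

Scan for sites:
  IvoIII (TTTTG, off=0): starts [3, 9, 20] → cuts [3, 9, 20]
  NpsV (TCTTGG, off=5): no sites
  ZebVI (AGAGA, off=0): starts [28] → cuts [28]
  RvuX (GCAA, off=4): starts [15] → cuts [19]
  KluX (GGCTACGG, off=2): no sites

All cut coordinates (distinct, sorted): [3, 9, 19, 20, 28]

Fragments:
  [0,3): 3 bp
  [3,9): 6 bp
  [9,19): 10 bp
  [19,20): 1 bp
  [20,28): 8 bp
  [28,40): 12 bp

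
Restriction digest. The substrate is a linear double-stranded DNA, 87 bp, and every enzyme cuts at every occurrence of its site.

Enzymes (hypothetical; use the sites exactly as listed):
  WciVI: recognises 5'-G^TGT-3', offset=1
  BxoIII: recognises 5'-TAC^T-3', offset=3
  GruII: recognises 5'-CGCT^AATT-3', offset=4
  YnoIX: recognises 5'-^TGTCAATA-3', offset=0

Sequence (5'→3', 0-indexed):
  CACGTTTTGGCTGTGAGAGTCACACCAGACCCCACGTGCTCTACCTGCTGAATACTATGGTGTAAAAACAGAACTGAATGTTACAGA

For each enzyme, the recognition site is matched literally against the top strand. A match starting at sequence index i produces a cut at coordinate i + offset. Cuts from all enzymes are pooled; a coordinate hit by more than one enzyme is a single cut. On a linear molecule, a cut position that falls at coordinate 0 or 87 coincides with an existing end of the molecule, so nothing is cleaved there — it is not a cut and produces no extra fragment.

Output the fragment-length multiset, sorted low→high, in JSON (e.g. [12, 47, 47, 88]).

[5,27,55]

Site scan:
  WciVI (GTGT, off=1): starts [59] → cuts [60]
  BxoIII (TACT, off=3): starts [52] → cuts [55]
  GruII (CGCTAATT, off=4): no sites
  YnoIX (TGTCAATA, off=0): no sites

Pooled cuts: [55, 60]

Fragment lengths:
  [0,55): 55 bp
  [55,60): 5 bp
  [60,87): 27 bp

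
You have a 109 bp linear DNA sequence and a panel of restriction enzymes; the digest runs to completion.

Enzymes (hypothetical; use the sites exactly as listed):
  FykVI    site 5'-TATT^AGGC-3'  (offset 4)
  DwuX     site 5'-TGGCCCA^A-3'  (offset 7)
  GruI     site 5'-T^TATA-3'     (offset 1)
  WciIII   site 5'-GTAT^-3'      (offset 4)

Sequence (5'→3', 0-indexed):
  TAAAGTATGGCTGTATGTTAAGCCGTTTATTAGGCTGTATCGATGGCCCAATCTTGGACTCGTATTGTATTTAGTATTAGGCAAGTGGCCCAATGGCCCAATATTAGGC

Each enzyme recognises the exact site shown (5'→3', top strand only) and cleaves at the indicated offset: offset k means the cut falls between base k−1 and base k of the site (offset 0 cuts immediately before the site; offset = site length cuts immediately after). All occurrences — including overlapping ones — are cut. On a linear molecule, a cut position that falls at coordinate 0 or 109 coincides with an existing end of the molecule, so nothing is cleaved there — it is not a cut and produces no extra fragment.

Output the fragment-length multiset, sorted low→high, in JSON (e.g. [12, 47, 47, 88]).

[1,4,5,5,7,8,8,8,9,10,14,15,15]

Site scan:
  FykVI TATTAGGC/4: at [27, 74, 101] ⇒ [31, 78, 105]
  DwuX TGGCCCAA/7: at [43, 85, 93] ⇒ [50, 92, 100]
  GruI (TTATA, off=1): no sites
  WciIII GTAT/4: at [4, 12, 36, 61, 66, 73] ⇒ [8, 16, 40, 65, 70, 77]

All cut coordinates (distinct, sorted): [8, 16, 31, 40, 50, 65, 70, 77, 78, 92, 100, 105]

Fragment lengths:
  [0,8): 8 bp
  [8,16): 8 bp
  [16,31): 15 bp
  [31,40): 9 bp
  [40,50): 10 bp
  [50,65): 15 bp
  [65,70): 5 bp
  [70,77): 7 bp
  [77,78): 1 bp
  [78,92): 14 bp
  [92,100): 8 bp
  [100,105): 5 bp
  [105,109): 4 bp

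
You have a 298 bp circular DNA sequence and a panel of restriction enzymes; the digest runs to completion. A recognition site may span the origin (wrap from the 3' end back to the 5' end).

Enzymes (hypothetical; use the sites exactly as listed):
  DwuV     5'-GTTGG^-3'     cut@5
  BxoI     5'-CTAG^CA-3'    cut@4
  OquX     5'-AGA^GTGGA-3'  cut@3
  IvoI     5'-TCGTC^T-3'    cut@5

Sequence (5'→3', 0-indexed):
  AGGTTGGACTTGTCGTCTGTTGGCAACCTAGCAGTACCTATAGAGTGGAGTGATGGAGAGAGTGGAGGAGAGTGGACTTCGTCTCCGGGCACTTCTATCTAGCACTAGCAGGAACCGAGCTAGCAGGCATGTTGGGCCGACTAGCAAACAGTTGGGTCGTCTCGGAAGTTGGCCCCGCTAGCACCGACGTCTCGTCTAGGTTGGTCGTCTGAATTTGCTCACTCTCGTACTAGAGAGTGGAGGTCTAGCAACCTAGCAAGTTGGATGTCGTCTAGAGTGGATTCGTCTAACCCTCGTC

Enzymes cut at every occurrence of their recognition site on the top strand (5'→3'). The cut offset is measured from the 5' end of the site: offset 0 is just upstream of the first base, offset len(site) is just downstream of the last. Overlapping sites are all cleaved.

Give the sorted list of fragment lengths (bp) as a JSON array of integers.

[4,5,6,6,6,8,8,8,8,8,9,9,10,10,11,11,11,12,12,12,13,15,15,17,18,19,27]

Site scan:
  DwuV GTTGG/5: at [2, 18, 130, 150, 167, 199, 259] ⇒ [7, 23, 135, 155, 172, 204, 264]
  BxoI CTAGCA/4: at [27, 98, 104, 119, 140, 177, 244, 252] ⇒ [31, 102, 108, 123, 144, 181, 248, 256]
  OquX AGAGTGGA/3: at [41, 58, 68, 233, 273] ⇒ [44, 61, 71, 236, 276]
  IvoI TCGTCT/5: at [12, 78, 156, 191, 204, 267, 282] ⇒ [17, 83, 161, 196, 209, 272, 287]

All cut coordinates (distinct, sorted): [7, 17, 23, 31, 44, 61, 71, 83, 102, 108, 123, 135, 144, 155, 161, 172, 181, 196, 204, 209, 236, 248, 256, 264, 272, 276, 287]

Fragment lengths:
  7→17: 10 bp
  17→23: 6 bp
  23→31: 8 bp
  31→44: 13 bp
  44→61: 17 bp
  61→71: 10 bp
  71→83: 12 bp
  83→102: 19 bp
  102→108: 6 bp
  108→123: 15 bp
  123→135: 12 bp
  135→144: 9 bp
  144→155: 11 bp
  155→161: 6 bp
  161→172: 11 bp
  172→181: 9 bp
  181→196: 15 bp
  196→204: 8 bp
  204→209: 5 bp
  209→236: 27 bp
  236→248: 12 bp
  248→256: 8 bp
  256→264: 8 bp
  264→272: 8 bp
  272→276: 4 bp
  276→287: 11 bp
  287→7 (wrap): 298-287+7 = 18 bp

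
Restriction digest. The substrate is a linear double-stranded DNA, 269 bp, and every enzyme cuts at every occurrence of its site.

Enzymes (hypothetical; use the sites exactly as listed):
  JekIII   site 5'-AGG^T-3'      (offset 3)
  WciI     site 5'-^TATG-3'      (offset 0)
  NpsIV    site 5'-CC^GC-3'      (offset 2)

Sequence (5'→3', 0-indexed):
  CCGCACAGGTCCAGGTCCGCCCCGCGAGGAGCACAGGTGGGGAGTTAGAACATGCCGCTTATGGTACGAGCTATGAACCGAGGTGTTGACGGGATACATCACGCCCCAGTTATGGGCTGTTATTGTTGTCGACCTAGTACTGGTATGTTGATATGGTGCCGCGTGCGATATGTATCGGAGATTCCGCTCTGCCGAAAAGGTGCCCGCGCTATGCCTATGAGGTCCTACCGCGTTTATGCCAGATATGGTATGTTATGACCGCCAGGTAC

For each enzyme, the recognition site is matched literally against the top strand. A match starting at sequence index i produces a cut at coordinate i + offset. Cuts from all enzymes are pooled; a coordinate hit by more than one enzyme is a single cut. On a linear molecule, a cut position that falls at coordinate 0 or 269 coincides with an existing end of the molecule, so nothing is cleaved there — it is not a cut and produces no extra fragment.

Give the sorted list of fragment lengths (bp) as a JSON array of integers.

Scan for sites:
  JekIII (AGGT, off=3): starts [6, 12, 34, 80, 197, 219, 263] → cuts [9, 15, 37, 83, 200, 222, 266]
  WciI (TATG, off=0): starts [59, 71, 110, 143, 151, 168, 209, 215, 234, 243, 248, 253] → cuts [59, 71, 110, 143, 151, 168, 209, 215, 234, 243, 248, 253]
  NpsIV (CCGC, off=2): starts [0, 16, 21, 54, 158, 183, 203, 227, 258] → cuts [2, 18, 23, 56, 160, 185, 205, 229, 260]

All cut coordinates (distinct, sorted): [2, 9, 15, 18, 23, 37, 56, 59, 71, 83, 110, 143, 151, 160, 168, 185, 200, 205, 209, 215, 222, 229, 234, 243, 248, 253, 260, 266]

Fragment lengths:
  [0,2): 2 bp
  [2,9): 7 bp
  [9,15): 6 bp
  [15,18): 3 bp
  [18,23): 5 bp
  [23,37): 14 bp
  [37,56): 19 bp
  [56,59): 3 bp
  [59,71): 12 bp
  [71,83): 12 bp
  [83,110): 27 bp
  [110,143): 33 bp
  [143,151): 8 bp
  [151,160): 9 bp
  [160,168): 8 bp
  [168,185): 17 bp
  [185,200): 15 bp
  [200,205): 5 bp
  [205,209): 4 bp
  [209,215): 6 bp
  [215,222): 7 bp
  [222,229): 7 bp
  [229,234): 5 bp
  [234,243): 9 bp
  [243,248): 5 bp
  [248,253): 5 bp
  [253,260): 7 bp
  [260,266): 6 bp
  [266,269): 3 bp

[2,3,3,3,4,5,5,5,5,5,6,6,6,7,7,7,7,8,8,9,9,12,12,14,15,17,19,27,33]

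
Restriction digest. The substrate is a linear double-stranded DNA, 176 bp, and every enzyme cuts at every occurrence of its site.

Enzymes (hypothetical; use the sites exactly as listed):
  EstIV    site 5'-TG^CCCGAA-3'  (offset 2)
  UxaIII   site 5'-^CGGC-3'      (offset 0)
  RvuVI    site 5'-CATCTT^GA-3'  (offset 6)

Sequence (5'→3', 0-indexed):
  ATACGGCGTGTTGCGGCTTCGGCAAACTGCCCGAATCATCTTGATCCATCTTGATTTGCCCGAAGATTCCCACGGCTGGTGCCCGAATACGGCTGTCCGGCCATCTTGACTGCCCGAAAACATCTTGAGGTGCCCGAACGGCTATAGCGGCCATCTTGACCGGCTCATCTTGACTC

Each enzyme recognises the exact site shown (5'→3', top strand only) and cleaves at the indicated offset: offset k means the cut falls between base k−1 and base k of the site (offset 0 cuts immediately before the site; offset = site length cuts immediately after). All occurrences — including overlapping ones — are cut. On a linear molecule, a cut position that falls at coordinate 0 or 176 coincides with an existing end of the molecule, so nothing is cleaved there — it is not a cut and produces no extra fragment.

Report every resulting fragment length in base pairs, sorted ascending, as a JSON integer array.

[3,3,5,5,6,6,6,6,8,8,9,9,10,10,10,10,10,11,13,14,14]

Site scan:
  EstIV (TGCCCGAA, off=2): starts [27, 56, 79, 110, 130] → cuts [29, 58, 81, 112, 132]
  UxaIII (CGGC, off=0): starts [3, 13, 19, 72, 89, 97, 138, 147, 160] → cuts [3, 13, 19, 72, 89, 97, 138, 147, 160]
  RvuVI (CATCTTGA, off=6): starts [36, 46, 101, 120, 151, 165] → cuts [42, 52, 107, 126, 157, 171]

All cut coordinates (distinct, sorted): [3, 13, 19, 29, 42, 52, 58, 72, 81, 89, 97, 107, 112, 126, 132, 138, 147, 157, 160, 171]

Fragments:
  [0,3): 3 bp
  [3,13): 10 bp
  [13,19): 6 bp
  [19,29): 10 bp
  [29,42): 13 bp
  [42,52): 10 bp
  [52,58): 6 bp
  [58,72): 14 bp
  [72,81): 9 bp
  [81,89): 8 bp
  [89,97): 8 bp
  [97,107): 10 bp
  [107,112): 5 bp
  [112,126): 14 bp
  [126,132): 6 bp
  [132,138): 6 bp
  [138,147): 9 bp
  [147,157): 10 bp
  [157,160): 3 bp
  [160,171): 11 bp
  [171,176): 5 bp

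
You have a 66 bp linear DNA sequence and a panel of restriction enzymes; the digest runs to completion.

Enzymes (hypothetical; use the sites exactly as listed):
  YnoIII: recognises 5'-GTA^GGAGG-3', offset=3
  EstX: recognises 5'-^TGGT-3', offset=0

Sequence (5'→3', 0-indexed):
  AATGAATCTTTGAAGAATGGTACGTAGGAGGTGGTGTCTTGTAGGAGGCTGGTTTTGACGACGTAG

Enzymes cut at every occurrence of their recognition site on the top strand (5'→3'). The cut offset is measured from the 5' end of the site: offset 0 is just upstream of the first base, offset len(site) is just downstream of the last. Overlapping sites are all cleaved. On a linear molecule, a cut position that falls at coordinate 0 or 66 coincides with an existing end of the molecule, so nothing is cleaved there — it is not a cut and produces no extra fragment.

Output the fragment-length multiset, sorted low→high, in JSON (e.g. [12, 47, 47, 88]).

Per-enzyme occurrences:
  YnoIII GTAGGAGG/3: at [23, 40] ⇒ [26, 43]
  EstX TGGT/0: at [17, 31, 49] ⇒ [17, 31, 49]

All cut coordinates (distinct, sorted): [17, 26, 31, 43, 49]

Fragments:
  [0,17): 17 bp
  [17,26): 9 bp
  [26,31): 5 bp
  [31,43): 12 bp
  [43,49): 6 bp
  [49,66): 17 bp

[5,6,9,12,17,17]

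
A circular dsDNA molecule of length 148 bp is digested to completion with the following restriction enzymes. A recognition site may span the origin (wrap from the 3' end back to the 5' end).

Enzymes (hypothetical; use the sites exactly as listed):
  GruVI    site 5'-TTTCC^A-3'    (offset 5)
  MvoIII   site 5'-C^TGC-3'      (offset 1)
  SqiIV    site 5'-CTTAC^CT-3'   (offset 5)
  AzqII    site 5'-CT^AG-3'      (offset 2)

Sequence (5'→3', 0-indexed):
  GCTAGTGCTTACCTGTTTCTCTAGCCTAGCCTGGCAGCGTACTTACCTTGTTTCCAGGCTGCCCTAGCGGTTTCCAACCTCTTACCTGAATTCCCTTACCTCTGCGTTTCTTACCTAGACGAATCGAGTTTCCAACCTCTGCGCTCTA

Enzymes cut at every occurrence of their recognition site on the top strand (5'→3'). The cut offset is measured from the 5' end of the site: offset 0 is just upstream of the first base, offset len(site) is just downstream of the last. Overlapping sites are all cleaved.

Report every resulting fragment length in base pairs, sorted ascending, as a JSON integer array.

[2,3,4,4,5,6,6,8,9,9,10,10,10,12,14,17,19]

Site scan:
  GruVI TTTCCA/5: at [50, 70, 128] ⇒ [55, 75, 133]
  MvoIII CTGC/1: at [58, 101, 138] ⇒ [59, 102, 139]
  SqiIV CTTACCT/5: at [7, 41, 80, 94, 109] ⇒ [12, 46, 85, 99, 114]
  AzqII CTAG/2: at [1, 20, 25, 63, 114, 145] ⇒ [3, 22, 27, 65, 116, 147]

Pooled cuts: [3, 12, 22, 27, 46, 55, 59, 65, 75, 85, 99, 102, 114, 116, 133, 139, 147]

Fragment lengths:
  3→12: 9 bp
  12→22: 10 bp
  22→27: 5 bp
  27→46: 19 bp
  46→55: 9 bp
  55→59: 4 bp
  59→65: 6 bp
  65→75: 10 bp
  75→85: 10 bp
  85→99: 14 bp
  99→102: 3 bp
  102→114: 12 bp
  114→116: 2 bp
  116→133: 17 bp
  133→139: 6 bp
  139→147: 8 bp
  147→3 (wrap): 148-147+3 = 4 bp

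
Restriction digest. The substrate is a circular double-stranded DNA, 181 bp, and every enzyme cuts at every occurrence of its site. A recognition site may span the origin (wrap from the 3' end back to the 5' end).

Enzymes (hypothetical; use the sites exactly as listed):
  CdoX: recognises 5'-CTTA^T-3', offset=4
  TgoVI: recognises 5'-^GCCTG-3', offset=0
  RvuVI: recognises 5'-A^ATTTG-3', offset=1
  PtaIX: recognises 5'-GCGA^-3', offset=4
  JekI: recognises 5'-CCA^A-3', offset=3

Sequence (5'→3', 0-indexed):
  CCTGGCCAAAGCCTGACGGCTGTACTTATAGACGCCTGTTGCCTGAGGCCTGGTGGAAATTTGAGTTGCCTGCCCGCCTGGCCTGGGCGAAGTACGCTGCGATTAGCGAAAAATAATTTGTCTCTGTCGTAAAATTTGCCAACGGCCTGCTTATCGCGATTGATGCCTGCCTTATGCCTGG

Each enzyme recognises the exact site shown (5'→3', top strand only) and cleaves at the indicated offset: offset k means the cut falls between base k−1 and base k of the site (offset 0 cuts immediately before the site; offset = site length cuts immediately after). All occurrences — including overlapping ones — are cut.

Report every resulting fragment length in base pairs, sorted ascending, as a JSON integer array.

[1,2,3,5,5,5,5,6,6,7,7,7,8,8,9,9,9,10,10,11,12,18,18]

Site scan:
  CdoX (CTTAT, off=4): starts [24, 149, 170] → cuts [28, 153, 174]
  TgoVI (GCCTG, off=0): starts [10, 33, 40, 47, 67, 75, 80, 144, 164, 175, 180] → cuts [10, 33, 40, 47, 67, 75, 80, 144, 164, 175, 180]
  RvuVI (AATTTG, off=1): starts [57, 114, 132] → cuts [58, 115, 133]
  PtaIX (GCGA, off=4): starts [86, 98, 105, 155] → cuts [90, 102, 109, 159]
  JekI (CCAA, off=3): starts [5, 138] → cuts [8, 141]

Pooled cuts: [8, 10, 28, 33, 40, 47, 58, 67, 75, 80, 90, 102, 109, 115, 133, 141, 144, 153, 159, 164, 174, 175, 180]

Fragments:
  8→10: 2 bp
  10→28: 18 bp
  28→33: 5 bp
  33→40: 7 bp
  40→47: 7 bp
  47→58: 11 bp
  58→67: 9 bp
  67→75: 8 bp
  75→80: 5 bp
  80→90: 10 bp
  90→102: 12 bp
  102→109: 7 bp
  109→115: 6 bp
  115→133: 18 bp
  133→141: 8 bp
  141→144: 3 bp
  144→153: 9 bp
  153→159: 6 bp
  159→164: 5 bp
  164→174: 10 bp
  174→175: 1 bp
  175→180: 5 bp
  180→8 (wrap): 181-180+8 = 9 bp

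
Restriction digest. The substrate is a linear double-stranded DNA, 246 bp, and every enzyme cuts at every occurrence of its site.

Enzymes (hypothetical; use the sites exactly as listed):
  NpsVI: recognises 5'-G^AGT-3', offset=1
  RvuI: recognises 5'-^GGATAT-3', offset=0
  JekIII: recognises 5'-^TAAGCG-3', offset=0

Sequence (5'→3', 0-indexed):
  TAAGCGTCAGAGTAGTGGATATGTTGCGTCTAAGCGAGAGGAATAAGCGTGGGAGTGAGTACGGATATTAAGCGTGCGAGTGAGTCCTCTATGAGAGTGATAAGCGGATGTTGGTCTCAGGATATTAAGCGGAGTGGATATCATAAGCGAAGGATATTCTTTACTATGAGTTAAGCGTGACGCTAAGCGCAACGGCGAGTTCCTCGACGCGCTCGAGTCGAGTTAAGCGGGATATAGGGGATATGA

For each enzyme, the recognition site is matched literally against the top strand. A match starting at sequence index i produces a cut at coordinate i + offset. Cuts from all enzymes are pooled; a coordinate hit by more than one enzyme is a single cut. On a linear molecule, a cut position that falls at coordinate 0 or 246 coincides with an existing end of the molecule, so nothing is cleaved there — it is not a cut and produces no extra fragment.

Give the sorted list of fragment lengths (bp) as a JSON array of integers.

Per-enzyme occurrences:
  NpsVI GAGT/1: at [9, 52, 56, 77, 81, 94, 131, 167, 196, 214, 219] ⇒ [10, 53, 57, 78, 82, 95, 132, 168, 197, 215, 220]
  RvuI GGATAT/0: at [16, 62, 119, 135, 151, 229, 238] ⇒ [16, 62, 119, 135, 151, 229, 238]
  JekIII TAAGCG/0: at [0, 30, 43, 68, 100, 125, 143, 171, 183, 223] ⇒ [30, 43, 68, 100, 125, 143, 171, 183, 223] (position 0 is a terminus of the linear molecule — no cut)

Pooled cuts: [10, 16, 30, 43, 53, 57, 62, 68, 78, 82, 95, 100, 119, 125, 132, 135, 143, 151, 168, 171, 183, 197, 215, 220, 223, 229, 238]

Fragments:
  [0,10): 10 bp
  [10,16): 6 bp
  [16,30): 14 bp
  [30,43): 13 bp
  [43,53): 10 bp
  [53,57): 4 bp
  [57,62): 5 bp
  [62,68): 6 bp
  [68,78): 10 bp
  [78,82): 4 bp
  [82,95): 13 bp
  [95,100): 5 bp
  [100,119): 19 bp
  [119,125): 6 bp
  [125,132): 7 bp
  [132,135): 3 bp
  [135,143): 8 bp
  [143,151): 8 bp
  [151,168): 17 bp
  [168,171): 3 bp
  [171,183): 12 bp
  [183,197): 14 bp
  [197,215): 18 bp
  [215,220): 5 bp
  [220,223): 3 bp
  [223,229): 6 bp
  [229,238): 9 bp
  [238,246): 8 bp

[3,3,3,4,4,5,5,5,6,6,6,6,7,8,8,8,9,10,10,10,12,13,13,14,14,17,18,19]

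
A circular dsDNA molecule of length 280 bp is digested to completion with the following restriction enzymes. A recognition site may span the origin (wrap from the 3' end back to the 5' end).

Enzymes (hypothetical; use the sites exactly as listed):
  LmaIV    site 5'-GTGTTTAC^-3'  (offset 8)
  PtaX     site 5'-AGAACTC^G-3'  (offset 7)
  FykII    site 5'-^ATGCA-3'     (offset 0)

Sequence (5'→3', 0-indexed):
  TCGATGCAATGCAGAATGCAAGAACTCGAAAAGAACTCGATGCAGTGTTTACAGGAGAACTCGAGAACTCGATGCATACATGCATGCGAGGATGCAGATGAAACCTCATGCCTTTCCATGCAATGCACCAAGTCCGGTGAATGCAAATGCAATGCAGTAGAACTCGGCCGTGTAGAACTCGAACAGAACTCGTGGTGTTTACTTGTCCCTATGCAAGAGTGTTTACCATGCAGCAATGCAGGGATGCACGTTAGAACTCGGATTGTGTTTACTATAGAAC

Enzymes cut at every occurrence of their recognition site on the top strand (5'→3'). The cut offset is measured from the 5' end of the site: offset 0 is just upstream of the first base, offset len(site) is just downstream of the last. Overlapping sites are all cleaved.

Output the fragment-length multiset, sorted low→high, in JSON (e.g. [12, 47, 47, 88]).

[1,1,1,1,5,5,5,6,7,8,8,8,8,8,10,10,11,11,11,12,12,13,13,14,15,16,16,18,26]

Per-enzyme occurrences:
  LmaIV (GTGTTTAC, off=8): starts [44, 194, 218, 264] → cuts [52, 202, 226, 272]
  PtaX (AGAACTCG, off=7): starts [20, 31, 55, 63, 158, 173, 184, 252, 275] → cuts [2, 27, 38, 62, 70, 165, 180, 191, 259]
  FykII (ATGCA, off=0): starts [3, 8, 15, 39, 71, 79, 91, 117, 122, 140, 146, 151, 210, 227, 235, 243] → cuts [3, 8, 15, 39, 71, 79, 91, 117, 122, 140, 146, 151, 210, 227, 235, 243]

Pooled cuts: [2, 3, 8, 15, 27, 38, 39, 52, 62, 70, 71, 79, 91, 117, 122, 140, 146, 151, 165, 180, 191, 202, 210, 226, 227, 235, 243, 259, 272]

Fragment lengths:
  2→3: 1 bp
  3→8: 5 bp
  8→15: 7 bp
  15→27: 12 bp
  27→38: 11 bp
  38→39: 1 bp
  39→52: 13 bp
  52→62: 10 bp
  62→70: 8 bp
  70→71: 1 bp
  71→79: 8 bp
  79→91: 12 bp
  91→117: 26 bp
  117→122: 5 bp
  122→140: 18 bp
  140→146: 6 bp
  146→151: 5 bp
  151→165: 14 bp
  165→180: 15 bp
  180→191: 11 bp
  191→202: 11 bp
  202→210: 8 bp
  210→226: 16 bp
  226→227: 1 bp
  227→235: 8 bp
  235→243: 8 bp
  243→259: 16 bp
  259→272: 13 bp
  272→2 (wrap): 280-272+2 = 10 bp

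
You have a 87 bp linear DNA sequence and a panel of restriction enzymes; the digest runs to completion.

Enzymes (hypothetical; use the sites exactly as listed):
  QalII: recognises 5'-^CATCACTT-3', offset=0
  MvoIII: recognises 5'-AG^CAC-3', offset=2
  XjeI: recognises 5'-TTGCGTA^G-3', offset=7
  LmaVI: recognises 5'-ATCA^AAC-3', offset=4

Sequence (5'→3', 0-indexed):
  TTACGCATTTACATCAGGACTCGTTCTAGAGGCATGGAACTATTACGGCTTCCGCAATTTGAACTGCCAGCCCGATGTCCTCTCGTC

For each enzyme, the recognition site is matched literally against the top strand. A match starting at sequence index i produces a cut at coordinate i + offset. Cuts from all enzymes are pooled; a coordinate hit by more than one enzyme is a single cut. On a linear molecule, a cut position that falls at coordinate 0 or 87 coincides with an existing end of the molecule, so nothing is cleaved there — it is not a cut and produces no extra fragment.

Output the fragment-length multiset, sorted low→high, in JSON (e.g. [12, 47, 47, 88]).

Scan for sites:
  QalII (CATCACTT, off=0): no sites
  MvoIII (AGCAC, off=2): no sites
  XjeI (TTGCGTAG, off=7): no sites
  LmaVI (ATCAAAC, off=4): no sites

Pooled cuts: ∅

Fragment lengths:
  no cuts → one linear fragment of 87 bp

[87]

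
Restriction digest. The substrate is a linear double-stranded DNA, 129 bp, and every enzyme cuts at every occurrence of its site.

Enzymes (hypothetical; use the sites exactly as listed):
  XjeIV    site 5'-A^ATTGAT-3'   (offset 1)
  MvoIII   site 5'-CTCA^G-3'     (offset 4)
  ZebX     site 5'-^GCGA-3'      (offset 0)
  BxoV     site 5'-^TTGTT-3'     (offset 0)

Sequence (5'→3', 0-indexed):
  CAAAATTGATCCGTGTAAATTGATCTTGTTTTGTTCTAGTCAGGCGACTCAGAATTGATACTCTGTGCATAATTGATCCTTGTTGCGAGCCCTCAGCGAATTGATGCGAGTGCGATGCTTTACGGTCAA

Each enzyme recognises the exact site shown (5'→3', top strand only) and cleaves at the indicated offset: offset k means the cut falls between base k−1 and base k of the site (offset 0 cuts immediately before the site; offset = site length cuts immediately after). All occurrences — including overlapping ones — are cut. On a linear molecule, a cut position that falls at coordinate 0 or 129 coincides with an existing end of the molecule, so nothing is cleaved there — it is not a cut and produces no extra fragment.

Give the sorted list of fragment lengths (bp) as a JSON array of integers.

[2,4,4,5,5,6,6,7,8,8,11,13,14,18,18]

Per-enzyme occurrences:
  XjeIV (AATTGAT, off=1): starts [3, 17, 52, 70, 98] → cuts [4, 18, 53, 71, 99]
  MvoIII (CTCAG, off=4): starts [47, 91] → cuts [51, 95]
  ZebX (GCGA, off=0): starts [43, 84, 95, 105, 111] → cuts [43, 84, 95, 105, 111]
  BxoV (TTGTT, off=0): starts [25, 30, 79] → cuts [25, 30, 79]

Pooled cuts: [4, 18, 25, 30, 43, 51, 53, 71, 79, 84, 95, 99, 105, 111]

Fragments:
  [0,4): 4 bp
  [4,18): 14 bp
  [18,25): 7 bp
  [25,30): 5 bp
  [30,43): 13 bp
  [43,51): 8 bp
  [51,53): 2 bp
  [53,71): 18 bp
  [71,79): 8 bp
  [79,84): 5 bp
  [84,95): 11 bp
  [95,99): 4 bp
  [99,105): 6 bp
  [105,111): 6 bp
  [111,129): 18 bp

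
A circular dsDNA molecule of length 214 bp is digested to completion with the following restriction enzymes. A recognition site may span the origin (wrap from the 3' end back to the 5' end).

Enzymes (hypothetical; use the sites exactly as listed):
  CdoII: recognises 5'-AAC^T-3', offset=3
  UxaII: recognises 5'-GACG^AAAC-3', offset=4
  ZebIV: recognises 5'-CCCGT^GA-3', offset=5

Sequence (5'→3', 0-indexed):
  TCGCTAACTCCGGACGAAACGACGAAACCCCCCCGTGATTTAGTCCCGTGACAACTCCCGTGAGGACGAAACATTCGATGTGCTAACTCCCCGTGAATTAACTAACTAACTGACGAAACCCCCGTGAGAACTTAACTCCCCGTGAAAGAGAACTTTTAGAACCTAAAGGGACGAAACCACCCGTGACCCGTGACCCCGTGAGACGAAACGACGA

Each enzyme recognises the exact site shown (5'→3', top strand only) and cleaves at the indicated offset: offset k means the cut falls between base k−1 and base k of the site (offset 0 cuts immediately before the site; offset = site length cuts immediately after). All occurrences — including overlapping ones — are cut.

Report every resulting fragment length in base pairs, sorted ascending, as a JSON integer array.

[4,4,5,5,6,6,6,6,7,7,7,7,8,8,8,8,10,10,11,12,13,17,19,20]

Per-enzyme occurrences:
  CdoII (AACT, off=3): starts [5, 52, 84, 99, 103, 107, 128, 133, 150] → cuts [8, 55, 87, 102, 106, 110, 131, 136, 153]
  UxaII (GACGAAAC, off=4): starts [12, 20, 64, 111, 169, 201] → cuts [16, 24, 68, 115, 173, 205]
  ZebIV (CCCGTGA, off=5): starts [31, 44, 56, 89, 120, 138, 179, 186, 194] → cuts [36, 49, 61, 94, 125, 143, 184, 191, 199]

All cut coordinates (distinct, sorted): [8, 16, 24, 36, 49, 55, 61, 68, 87, 94, 102, 106, 110, 115, 125, 131, 136, 143, 153, 173, 184, 191, 199, 205]

Fragment lengths:
  8→16: 8 bp
  16→24: 8 bp
  24→36: 12 bp
  36→49: 13 bp
  49→55: 6 bp
  55→61: 6 bp
  61→68: 7 bp
  68→87: 19 bp
  87→94: 7 bp
  94→102: 8 bp
  102→106: 4 bp
  106→110: 4 bp
  110→115: 5 bp
  115→125: 10 bp
  125→131: 6 bp
  131→136: 5 bp
  136→143: 7 bp
  143→153: 10 bp
  153→173: 20 bp
  173→184: 11 bp
  184→191: 7 bp
  191→199: 8 bp
  199→205: 6 bp
  205→8 (wrap): 214-205+8 = 17 bp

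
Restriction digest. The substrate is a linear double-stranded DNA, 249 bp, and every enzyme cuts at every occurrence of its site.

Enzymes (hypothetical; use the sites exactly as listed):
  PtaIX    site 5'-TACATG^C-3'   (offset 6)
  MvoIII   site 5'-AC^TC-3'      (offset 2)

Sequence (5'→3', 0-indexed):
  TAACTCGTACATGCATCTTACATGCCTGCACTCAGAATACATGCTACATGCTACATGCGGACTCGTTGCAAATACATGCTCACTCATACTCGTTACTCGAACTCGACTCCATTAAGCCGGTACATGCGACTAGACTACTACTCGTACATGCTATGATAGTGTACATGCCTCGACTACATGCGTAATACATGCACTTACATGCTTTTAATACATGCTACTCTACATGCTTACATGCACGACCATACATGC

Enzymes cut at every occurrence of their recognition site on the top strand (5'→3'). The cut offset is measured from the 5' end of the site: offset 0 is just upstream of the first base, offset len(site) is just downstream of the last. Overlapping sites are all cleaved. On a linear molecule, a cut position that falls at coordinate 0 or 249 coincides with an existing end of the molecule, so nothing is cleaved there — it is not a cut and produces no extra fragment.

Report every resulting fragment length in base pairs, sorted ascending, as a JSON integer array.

[1,4,4,5,5,5,6,6,7,7,7,7,8,8,9,9,10,11,11,12,13,13,14,15,16,17,19]

Scan for sites:
  PtaIX (TACATGC, off=6): starts [7, 18, 37, 44, 51, 72, 120, 144, 161, 174, 185, 195, 208, 220, 228, 242] → cuts [13, 24, 43, 50, 57, 78, 126, 150, 167, 180, 191, 201, 214, 226, 234, 248]
  MvoIII (ACTC, off=2): starts [2, 29, 60, 81, 87, 94, 100, 105, 139, 216] → cuts [4, 31, 62, 83, 89, 96, 102, 107, 141, 218]

Pooled cuts: [4, 13, 24, 31, 43, 50, 57, 62, 78, 83, 89, 96, 102, 107, 126, 141, 150, 167, 180, 191, 201, 214, 218, 226, 234, 248]

Fragments:
  [0,4): 4 bp
  [4,13): 9 bp
  [13,24): 11 bp
  [24,31): 7 bp
  [31,43): 12 bp
  [43,50): 7 bp
  [50,57): 7 bp
  [57,62): 5 bp
  [62,78): 16 bp
  [78,83): 5 bp
  [83,89): 6 bp
  [89,96): 7 bp
  [96,102): 6 bp
  [102,107): 5 bp
  [107,126): 19 bp
  [126,141): 15 bp
  [141,150): 9 bp
  [150,167): 17 bp
  [167,180): 13 bp
  [180,191): 11 bp
  [191,201): 10 bp
  [201,214): 13 bp
  [214,218): 4 bp
  [218,226): 8 bp
  [226,234): 8 bp
  [234,248): 14 bp
  [248,249): 1 bp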